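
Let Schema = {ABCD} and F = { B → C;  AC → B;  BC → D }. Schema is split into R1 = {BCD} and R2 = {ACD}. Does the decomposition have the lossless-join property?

Common attributes: R1 ∩ R2 = {CD}.
No dependency enlarges {CD}, so (CD)⁺ = {CD}.
The closure contains neither all of R1 = {BCD} nor all of R2 = {ACD}, so the common attributes are not a superkey of either fragment. The join is lossy.

No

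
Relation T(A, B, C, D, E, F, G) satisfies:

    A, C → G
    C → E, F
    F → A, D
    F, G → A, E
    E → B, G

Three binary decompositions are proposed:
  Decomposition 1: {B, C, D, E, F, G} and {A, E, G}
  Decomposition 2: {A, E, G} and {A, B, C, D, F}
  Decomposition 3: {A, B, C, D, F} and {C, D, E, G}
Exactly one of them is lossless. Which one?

Decomposition 3

Decomposition 1: common = {E, G}, closure = {B, E, G} → lossy.
Decomposition 2: common = {A}, closure = {A} → lossy.
Decomposition 3: common = {C, D}, closure = {A, B, C, D, E, F, G} → lossless.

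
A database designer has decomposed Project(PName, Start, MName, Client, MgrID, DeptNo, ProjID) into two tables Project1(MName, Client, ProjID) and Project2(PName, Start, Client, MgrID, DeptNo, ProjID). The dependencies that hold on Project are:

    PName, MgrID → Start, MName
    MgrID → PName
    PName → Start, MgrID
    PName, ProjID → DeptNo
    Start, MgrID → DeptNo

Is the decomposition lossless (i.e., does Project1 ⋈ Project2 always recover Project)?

No

Common attributes: Project1 ∩ Project2 = {Client, ProjID}.
No dependency enlarges {Client, ProjID}, so (Client, ProjID)⁺ = {Client, ProjID}.
The closure contains neither all of Project1 = {MName, Client, ProjID} nor all of Project2 = {PName, Start, Client, MgrID, DeptNo, ProjID}, so the common attributes are not a superkey of either fragment. The join is lossy.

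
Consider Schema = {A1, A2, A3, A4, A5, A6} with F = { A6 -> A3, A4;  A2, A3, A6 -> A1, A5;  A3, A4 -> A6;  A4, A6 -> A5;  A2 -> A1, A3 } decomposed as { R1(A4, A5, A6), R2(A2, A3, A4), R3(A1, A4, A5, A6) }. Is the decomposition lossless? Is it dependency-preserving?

Lossless test (chase): Rows 1 and 3 agree on A6; apply A6→A3, A4 and equate their A3, A4 entries. No row becomes fully distinguished — the join is lossy.
Dependency preservation: the restricted closure of {A6} across the fragments never reaches {A3, A4}, so A6 → A3, A4 cannot be enforced without a join — not preserved.

lossy and not dependency-preserving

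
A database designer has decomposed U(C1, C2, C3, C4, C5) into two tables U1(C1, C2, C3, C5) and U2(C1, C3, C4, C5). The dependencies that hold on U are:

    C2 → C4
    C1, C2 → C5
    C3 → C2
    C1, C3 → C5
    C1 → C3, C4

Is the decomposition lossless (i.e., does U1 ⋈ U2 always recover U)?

Common attributes: U1 ∩ U2 = {C1, C3, C5}.
Closure of {C1, C3, C5}: C3 → C2 applies, adding C2; C1 → C3, C4 applies, adding C4. So (C1, C3, C5)⁺ = {C1, C2, C3, C4, C5}.
This closure contains every attribute of U1, so U1 ∩ U2 → U1. The join is lossless.

Yes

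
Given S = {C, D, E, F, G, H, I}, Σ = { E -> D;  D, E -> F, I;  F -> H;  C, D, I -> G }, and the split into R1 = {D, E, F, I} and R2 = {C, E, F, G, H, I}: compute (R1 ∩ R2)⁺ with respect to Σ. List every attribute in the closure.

R1 ∩ R2 = {E, F, I}.
E → D applies, adding D
F → H applies, adding H
Closure: {D, E, F, H, I}.

D, E, F, H, I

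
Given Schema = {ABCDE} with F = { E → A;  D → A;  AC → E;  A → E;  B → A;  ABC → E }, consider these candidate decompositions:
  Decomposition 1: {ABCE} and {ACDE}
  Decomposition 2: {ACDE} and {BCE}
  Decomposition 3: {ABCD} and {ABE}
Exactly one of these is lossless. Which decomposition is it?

Decomposition 1: common = {ACE}, closure = {ACE} → lossy.
Decomposition 2: common = {CE}, closure = {ACE} → lossy.
Decomposition 3: common = {AB}, closure = {ABE} → lossless.

Decomposition 3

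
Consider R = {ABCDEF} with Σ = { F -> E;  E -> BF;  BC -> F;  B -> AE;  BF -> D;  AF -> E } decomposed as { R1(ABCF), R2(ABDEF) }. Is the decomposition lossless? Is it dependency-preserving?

lossless and dependency-preserving

Lossless test: (ABF)⁺ = {ABDEF}, which contains all of one fragment — lossless.
Dependency preservation: every FD's attributes lie within a single fragment, so each can be enforced locally — preserved.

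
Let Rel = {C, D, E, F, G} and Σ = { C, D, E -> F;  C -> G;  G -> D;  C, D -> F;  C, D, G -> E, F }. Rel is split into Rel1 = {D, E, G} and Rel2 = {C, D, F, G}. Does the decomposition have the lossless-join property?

No

Common attributes: Rel1 ∩ Rel2 = {D, G}.
No dependency enlarges {D, G}, so (D, G)⁺ = {D, G}.
The closure contains neither all of Rel1 = {D, E, G} nor all of Rel2 = {C, D, F, G}, so the common attributes are not a superkey of either fragment. The join is lossy.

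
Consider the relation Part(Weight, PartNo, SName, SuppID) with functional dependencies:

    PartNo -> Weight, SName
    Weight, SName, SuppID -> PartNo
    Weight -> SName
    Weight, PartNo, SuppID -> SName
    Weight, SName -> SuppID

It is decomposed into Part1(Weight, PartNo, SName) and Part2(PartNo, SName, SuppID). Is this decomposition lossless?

Yes

Common attributes: Part1 ∩ Part2 = {PartNo, SName}.
Closure of {PartNo, SName}: PartNo → Weight, SName applies, adding Weight; Weight, SName → SuppID applies, adding SuppID. So (PartNo, SName)⁺ = {Weight, PartNo, SName, SuppID}.
This closure contains every attribute of Part1, so Part1 ∩ Part2 → Part1. The join is lossless.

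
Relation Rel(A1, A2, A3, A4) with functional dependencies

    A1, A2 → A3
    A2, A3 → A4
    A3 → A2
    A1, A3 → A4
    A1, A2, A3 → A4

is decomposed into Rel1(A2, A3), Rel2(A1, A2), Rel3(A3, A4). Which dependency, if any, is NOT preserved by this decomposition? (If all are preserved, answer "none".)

Check A1, A2 → A3: no single fragment contains all of {A1, A2, A3}, and the restricted closure of {A1, A2} across the fragments never reaches {A3}.
A2, A3 → A4 is preserved.
A3 → A2 is preserved.
A1, A3 → A4 is preserved.
A1, A2, A3 → A4 is preserved.

A1, A2 → A3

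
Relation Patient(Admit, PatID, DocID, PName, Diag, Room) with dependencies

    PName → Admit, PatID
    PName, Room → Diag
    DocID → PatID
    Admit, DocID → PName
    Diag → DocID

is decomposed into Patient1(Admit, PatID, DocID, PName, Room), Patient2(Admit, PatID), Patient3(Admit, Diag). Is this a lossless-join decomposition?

No

Chase test. Columns are Admit, PatID, DocID, PName, Diag, Room; row i has aⱼ where attribute j ∈ Patienti, else bᵢⱼ.
Initial tableau (one row per fragment):
  row 1: a1 a2 a3 a4 b15 a6
  row 2: a1 a2 b23 b24 b25 b26
  row 3: a1 b32 b33 b34 a5 b36
No row becomes fully distinguished — the join is lossy.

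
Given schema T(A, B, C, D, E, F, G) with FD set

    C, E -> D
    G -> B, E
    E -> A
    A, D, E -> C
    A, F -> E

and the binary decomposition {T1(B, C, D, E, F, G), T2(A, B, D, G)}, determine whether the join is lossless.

Common attributes: T1 ∩ T2 = {B, D, G}.
Closure of {B, D, G}: G → B, E applies, adding E; E → A applies, adding A; A, D, E → C applies, adding C. So (B, D, G)⁺ = {A, B, C, D, E, G}.
This closure contains every attribute of T2, so T1 ∩ T2 → T2. The join is lossless.

Yes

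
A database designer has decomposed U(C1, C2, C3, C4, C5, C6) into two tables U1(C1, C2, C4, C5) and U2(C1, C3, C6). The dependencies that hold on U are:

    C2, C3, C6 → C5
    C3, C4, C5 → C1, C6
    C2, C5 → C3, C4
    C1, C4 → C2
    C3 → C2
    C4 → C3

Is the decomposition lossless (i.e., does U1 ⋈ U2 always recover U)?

No

Common attributes: U1 ∩ U2 = {C1}.
No dependency enlarges {C1}, so (C1)⁺ = {C1}.
The closure contains neither all of U1 = {C1, C2, C4, C5} nor all of U2 = {C1, C3, C6}, so the common attributes are not a superkey of either fragment. The join is lossy.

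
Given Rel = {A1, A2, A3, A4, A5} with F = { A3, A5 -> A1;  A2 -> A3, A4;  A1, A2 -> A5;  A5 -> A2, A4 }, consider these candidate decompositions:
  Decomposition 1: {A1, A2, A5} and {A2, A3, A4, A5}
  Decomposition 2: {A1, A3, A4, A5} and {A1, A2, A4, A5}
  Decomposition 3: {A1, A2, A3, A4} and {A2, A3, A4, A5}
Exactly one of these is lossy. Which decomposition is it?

Decomposition 1: common = {A2, A5}, closure = {A1, A2, A3, A4, A5} → lossless.
Decomposition 2: common = {A1, A4, A5}, closure = {A1, A2, A3, A4, A5} → lossless.
Decomposition 3: common = {A2, A3, A4}, closure = {A2, A3, A4} → lossy.

Decomposition 3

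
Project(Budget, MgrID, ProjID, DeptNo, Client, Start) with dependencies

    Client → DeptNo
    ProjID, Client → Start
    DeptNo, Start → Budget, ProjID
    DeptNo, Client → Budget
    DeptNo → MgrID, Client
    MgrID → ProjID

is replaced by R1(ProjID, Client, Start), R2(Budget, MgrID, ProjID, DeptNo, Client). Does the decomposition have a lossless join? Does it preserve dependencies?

Lossless test: (ProjID, Client)⁺ = {Budget, MgrID, ProjID, DeptNo, Client, Start}, which contains all of one fragment — lossless.
Dependency preservation: DeptNo, Start → Budget, ProjID is not contained in any single fragment, but the restricted closure of its left-hand side across the fragments still reaches the right-hand side; the remaining FDs each lie inside some fragment. All dependencies are preserved.

lossless and dependency-preserving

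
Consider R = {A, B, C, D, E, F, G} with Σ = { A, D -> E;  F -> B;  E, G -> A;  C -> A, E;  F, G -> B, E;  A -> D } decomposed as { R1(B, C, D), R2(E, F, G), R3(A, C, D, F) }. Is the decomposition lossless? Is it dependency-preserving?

lossy and not dependency-preserving

Lossless test (chase): Rows 2 and 3 agree on F; apply F→B and equate their B entries. Rows 1 and 3 agree on C; apply C→A, E and equate their A, E entries. No row becomes fully distinguished — the join is lossy.
Dependency preservation: the restricted closure of {A, D} across the fragments never reaches {E}, so A, D → E cannot be enforced without a join — not preserved.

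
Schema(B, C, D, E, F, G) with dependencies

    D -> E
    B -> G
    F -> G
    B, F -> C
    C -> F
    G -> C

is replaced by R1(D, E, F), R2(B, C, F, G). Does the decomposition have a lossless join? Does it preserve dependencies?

lossy but dependency-preserving

Lossless test: (F)⁺ = {C, F, G}, which is a superkey of neither fragment — lossy.
Dependency preservation: every FD's attributes lie within a single fragment, so each can be enforced locally — preserved.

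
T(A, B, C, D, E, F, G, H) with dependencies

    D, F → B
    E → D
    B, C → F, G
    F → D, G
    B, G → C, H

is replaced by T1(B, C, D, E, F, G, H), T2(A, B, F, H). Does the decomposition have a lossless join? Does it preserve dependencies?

Lossless test: (B, F, H)⁺ = {B, C, D, F, G, H}, which is a superkey of neither fragment — lossy.
Dependency preservation: every FD's attributes lie within a single fragment, so each can be enforced locally — preserved.

lossy but dependency-preserving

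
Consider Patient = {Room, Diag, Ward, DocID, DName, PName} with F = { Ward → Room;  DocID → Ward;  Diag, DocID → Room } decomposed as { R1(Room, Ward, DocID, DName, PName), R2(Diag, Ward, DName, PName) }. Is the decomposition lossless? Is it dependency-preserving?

lossy but dependency-preserving

Lossless test: (Ward, DName, PName)⁺ = {Room, Ward, DName, PName}, which is a superkey of neither fragment — lossy.
Dependency preservation: Diag, DocID → Room is not contained in any single fragment, but the restricted closure of its left-hand side across the fragments still reaches the right-hand side; the remaining FDs each lie inside some fragment. All dependencies are preserved.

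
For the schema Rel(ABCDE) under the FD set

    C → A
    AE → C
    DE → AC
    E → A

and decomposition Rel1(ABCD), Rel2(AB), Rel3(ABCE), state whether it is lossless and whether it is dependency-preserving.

Lossless test (chase): applying each FD to every pair of rows produces no changes in the tableau, so no row becomes fully distinguished — the join is lossy.
Dependency preservation: DE → AC is not contained in any single fragment, but the restricted closure of its left-hand side across the fragments still reaches the right-hand side; the remaining FDs each lie inside some fragment. All dependencies are preserved.

lossy but dependency-preserving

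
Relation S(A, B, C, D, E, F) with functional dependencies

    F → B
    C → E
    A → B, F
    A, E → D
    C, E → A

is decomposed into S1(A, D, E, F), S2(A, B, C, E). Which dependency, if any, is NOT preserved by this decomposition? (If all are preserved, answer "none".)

Check F → B: no single fragment contains all of {B, F}, and the restricted closure of {F} across the fragments never reaches {B}.
C → E is preserved.
A → B, F is preserved.
A, E → D is preserved.
C, E → A is preserved.

F → B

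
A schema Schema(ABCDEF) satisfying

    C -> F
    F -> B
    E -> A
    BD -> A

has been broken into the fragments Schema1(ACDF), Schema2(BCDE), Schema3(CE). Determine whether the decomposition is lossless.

Yes

Chase test. Columns are ABCDEF; row i has aⱼ where attribute j ∈ Schemai, else bᵢⱼ.
Initial tableau (one row per fragment):
  row 1: a1 b12 a3 a4 b15 a6
  row 2: b21 a2 a3 a4 a5 b26
  row 3: b31 b32 a3 b34 a5 b36
Rows 1 and 2 agree on C; apply C→F and equate their F entries.
Rows 1 and 3 agree on C; apply C→F and equate their F entries.
Rows 1 and 2 agree on F; apply F→B and equate their B entries.
Rows 1 and 3 agree on F; apply F→B and equate their B entries.
Rows 2 and 3 agree on E; apply E→A and equate their A entries.
Rows 1 and 2 agree on BD; apply BD→A and equate their A entries.
Row 2 is now all distinguished symbols — the join is lossless.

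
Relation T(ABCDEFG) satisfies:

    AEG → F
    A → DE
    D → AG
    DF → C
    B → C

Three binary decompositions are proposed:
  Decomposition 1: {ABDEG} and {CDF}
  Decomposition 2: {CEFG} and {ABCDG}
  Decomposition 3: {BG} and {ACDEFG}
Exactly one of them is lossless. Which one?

Decomposition 1: common = {D}, closure = {ACDEFG} → lossless.
Decomposition 2: common = {CG}, closure = {CG} → lossy.
Decomposition 3: common = {G}, closure = {G} → lossy.

Decomposition 1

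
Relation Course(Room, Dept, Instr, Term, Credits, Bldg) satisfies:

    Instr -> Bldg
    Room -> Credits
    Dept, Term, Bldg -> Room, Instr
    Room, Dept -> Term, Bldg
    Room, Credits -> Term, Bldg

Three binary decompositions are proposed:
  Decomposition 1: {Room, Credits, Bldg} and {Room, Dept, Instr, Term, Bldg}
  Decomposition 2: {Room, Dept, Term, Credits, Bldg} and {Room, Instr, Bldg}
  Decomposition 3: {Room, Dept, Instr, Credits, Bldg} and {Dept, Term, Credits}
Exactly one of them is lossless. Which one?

Decomposition 1: common = {Room, Bldg}, closure = {Room, Term, Credits, Bldg} → lossless.
Decomposition 2: common = {Room, Bldg}, closure = {Room, Term, Credits, Bldg} → lossy.
Decomposition 3: common = {Dept, Credits}, closure = {Dept, Credits} → lossy.

Decomposition 1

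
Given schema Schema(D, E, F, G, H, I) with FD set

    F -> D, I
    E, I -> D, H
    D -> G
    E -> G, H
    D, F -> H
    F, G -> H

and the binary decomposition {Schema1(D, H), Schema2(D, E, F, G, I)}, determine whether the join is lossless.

No

Common attributes: Schema1 ∩ Schema2 = {D}.
Closure of {D}: D → G applies, adding G. So (D)⁺ = {D, G}.
The closure contains neither all of Schema1 = {D, H} nor all of Schema2 = {D, E, F, G, I}, so the common attributes are not a superkey of either fragment. The join is lossy.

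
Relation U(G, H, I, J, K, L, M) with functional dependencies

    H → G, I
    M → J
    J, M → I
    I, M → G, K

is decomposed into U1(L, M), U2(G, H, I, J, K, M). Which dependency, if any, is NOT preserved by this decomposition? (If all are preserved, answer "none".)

H → G, I lies within U2.
M → J lies within U2.
J, M → I lies within U2.
I, M → G, K lies within U2.
Every dependency is enforceable on the fragments, so the decomposition is dependency-preserving.

none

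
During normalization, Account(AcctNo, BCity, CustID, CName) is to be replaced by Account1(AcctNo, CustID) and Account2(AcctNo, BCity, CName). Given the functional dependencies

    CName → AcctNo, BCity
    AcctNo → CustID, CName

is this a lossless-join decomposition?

Common attributes: Account1 ∩ Account2 = {AcctNo}.
Closure of {AcctNo}: AcctNo → CustID, CName applies, adding CustID, CName; CName → AcctNo, BCity applies, adding BCity. So (AcctNo)⁺ = {AcctNo, BCity, CustID, CName}.
This closure contains every attribute of Account1, so Account1 ∩ Account2 → Account1. The join is lossless.

Yes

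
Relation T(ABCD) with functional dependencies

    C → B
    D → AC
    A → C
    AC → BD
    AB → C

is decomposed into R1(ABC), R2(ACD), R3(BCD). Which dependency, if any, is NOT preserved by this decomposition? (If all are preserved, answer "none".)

none

C → B lies within R1.
D → AC lies within R2.
A → C lies within R1.
AC → BD: restricted closure across fragments reaches BD.
AB → C lies within R1.
Every dependency is enforceable on the fragments, so the decomposition is dependency-preserving.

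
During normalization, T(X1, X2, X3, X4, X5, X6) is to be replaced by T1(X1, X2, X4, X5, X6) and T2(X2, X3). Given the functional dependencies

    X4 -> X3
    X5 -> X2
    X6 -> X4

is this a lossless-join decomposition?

No

Common attributes: T1 ∩ T2 = {X2}.
No dependency enlarges {X2}, so (X2)⁺ = {X2}.
The closure contains neither all of T1 = {X1, X2, X4, X5, X6} nor all of T2 = {X2, X3}, so the common attributes are not a superkey of either fragment. The join is lossy.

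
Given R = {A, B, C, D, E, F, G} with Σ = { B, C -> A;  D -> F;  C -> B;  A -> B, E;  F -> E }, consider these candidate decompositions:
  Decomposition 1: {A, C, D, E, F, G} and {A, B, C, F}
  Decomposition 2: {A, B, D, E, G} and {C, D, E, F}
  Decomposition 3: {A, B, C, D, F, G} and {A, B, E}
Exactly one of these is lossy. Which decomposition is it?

Decomposition 2

Decomposition 1: common = {A, C, F}, closure = {A, B, C, E, F} → lossless.
Decomposition 2: common = {D, E}, closure = {D, E, F} → lossy.
Decomposition 3: common = {A, B}, closure = {A, B, E} → lossless.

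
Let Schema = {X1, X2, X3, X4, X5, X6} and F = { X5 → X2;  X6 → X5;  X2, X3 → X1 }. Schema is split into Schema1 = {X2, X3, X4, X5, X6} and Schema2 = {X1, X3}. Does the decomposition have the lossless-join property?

No

Common attributes: Schema1 ∩ Schema2 = {X3}.
No dependency enlarges {X3}, so (X3)⁺ = {X3}.
The closure contains neither all of Schema1 = {X2, X3, X4, X5, X6} nor all of Schema2 = {X1, X3}, so the common attributes are not a superkey of either fragment. The join is lossy.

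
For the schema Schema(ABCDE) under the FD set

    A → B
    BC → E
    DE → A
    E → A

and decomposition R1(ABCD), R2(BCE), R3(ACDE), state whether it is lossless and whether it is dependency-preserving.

lossless and dependency-preserving

Lossless test (chase): Rows 1 and 3 agree on A; apply A→B and equate their B entries. Rows 1 and 2 agree on BC; apply BC→E and equate their E entries. Rows 1 and 2 agree on E; apply E→A and equate their A entries. Row 1 is now all distinguished symbols — the join is lossless.
Dependency preservation: every FD's attributes lie within a single fragment, so each can be enforced locally — preserved.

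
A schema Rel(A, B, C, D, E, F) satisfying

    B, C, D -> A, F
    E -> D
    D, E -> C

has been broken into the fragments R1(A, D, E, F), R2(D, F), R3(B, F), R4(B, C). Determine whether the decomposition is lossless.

No

Chase test. Columns are A, B, C, D, E, F; row i has aⱼ where attribute j ∈ Ri, else bᵢⱼ.
Initial tableau (one row per fragment):
  row 1: a1 b12 b13 a4 a5 a6
  row 2: b21 b22 b23 a4 b25 a6
  row 3: b31 a2 b33 b34 b35 a6
  row 4: b41 a2 a3 b44 b45 b46
No row becomes fully distinguished — the join is lossy.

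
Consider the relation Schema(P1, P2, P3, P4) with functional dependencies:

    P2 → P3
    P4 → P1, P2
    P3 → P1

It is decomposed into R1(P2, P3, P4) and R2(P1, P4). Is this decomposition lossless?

Yes

Common attributes: R1 ∩ R2 = {P4}.
Closure of {P4}: P4 → P1, P2 applies, adding P1, P2; P2 → P3 applies, adding P3. So (P4)⁺ = {P1, P2, P3, P4}.
This closure contains every attribute of R1, so R1 ∩ R2 → R1. The join is lossless.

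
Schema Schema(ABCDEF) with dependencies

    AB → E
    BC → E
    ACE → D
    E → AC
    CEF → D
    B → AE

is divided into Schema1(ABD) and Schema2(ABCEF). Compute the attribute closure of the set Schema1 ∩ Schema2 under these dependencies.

Schema1 ∩ Schema2 = {AB}.
AB → E applies, adding E
E → AC applies, adding C
ACE → D applies, adding D
Closure: {ABCDE}.

ABCDE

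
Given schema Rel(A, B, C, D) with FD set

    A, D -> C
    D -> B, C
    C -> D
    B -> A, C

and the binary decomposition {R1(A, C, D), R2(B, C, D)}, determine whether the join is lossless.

Common attributes: R1 ∩ R2 = {C, D}.
Closure of {C, D}: D → B, C applies, adding B; B → A, C applies, adding A. So (C, D)⁺ = {A, B, C, D}.
This closure contains every attribute of R1, so R1 ∩ R2 → R1. The join is lossless.

Yes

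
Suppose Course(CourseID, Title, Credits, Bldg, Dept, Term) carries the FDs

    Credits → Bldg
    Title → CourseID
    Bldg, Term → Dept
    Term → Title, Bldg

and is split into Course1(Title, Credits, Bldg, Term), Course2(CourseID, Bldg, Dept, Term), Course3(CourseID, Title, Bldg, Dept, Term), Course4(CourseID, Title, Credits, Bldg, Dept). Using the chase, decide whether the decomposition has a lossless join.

Yes

Chase test. Columns are CourseID, Title, Credits, Bldg, Dept, Term; row i has aⱼ where attribute j ∈ Coursei, else bᵢⱼ.
Initial tableau (one row per fragment):
  row 1: b11 a2 a3 a4 b15 a6
  row 2: a1 b22 b23 a4 a5 a6
  row 3: a1 a2 b33 a4 a5 a6
  row 4: a1 a2 a3 a4 a5 b46
Rows 1 and 3 agree on Title; apply Title→CourseID and equate their CourseID entries.
Rows 1 and 2 agree on Bldg, Term; apply Bldg, Term→Dept and equate their Dept entries.
Rows 1 and 2 agree on Term; apply Term→Title, Bldg and equate their Title, Bldg entries.
Row 1 is now all distinguished symbols — the join is lossless.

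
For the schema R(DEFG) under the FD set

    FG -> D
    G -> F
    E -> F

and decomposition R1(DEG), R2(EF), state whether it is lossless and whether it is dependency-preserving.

lossless but not dependency-preserving

Lossless test: (E)⁺ = {EF}, which contains all of one fragment — lossless.
Dependency preservation: the restricted closure of {G} across the fragments never reaches {F}, so G → F cannot be enforced without a join — not preserved.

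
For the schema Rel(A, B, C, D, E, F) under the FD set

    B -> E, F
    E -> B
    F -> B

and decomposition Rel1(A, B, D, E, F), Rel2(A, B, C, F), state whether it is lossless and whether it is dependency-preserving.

lossy but dependency-preserving

Lossless test: (A, B, F)⁺ = {A, B, E, F}, which is a superkey of neither fragment — lossy.
Dependency preservation: every FD's attributes lie within a single fragment, so each can be enforced locally — preserved.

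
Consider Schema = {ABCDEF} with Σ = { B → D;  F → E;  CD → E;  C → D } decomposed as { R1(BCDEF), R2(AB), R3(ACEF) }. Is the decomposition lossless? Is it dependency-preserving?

Lossless test (chase): Rows 1 and 2 agree on B; apply B→D and equate their D entries. Rows 1 and 3 agree on C; apply C→D and equate their D entries. No row becomes fully distinguished — the join is lossy.
Dependency preservation: every FD's attributes lie within a single fragment, so each can be enforced locally — preserved.

lossy but dependency-preserving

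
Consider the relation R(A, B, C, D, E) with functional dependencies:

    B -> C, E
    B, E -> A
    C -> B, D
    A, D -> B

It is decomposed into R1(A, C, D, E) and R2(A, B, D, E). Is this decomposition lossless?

Yes

Common attributes: R1 ∩ R2 = {A, D, E}.
Closure of {A, D, E}: A, D → B applies, adding B; B → C, E applies, adding C. So (A, D, E)⁺ = {A, B, C, D, E}.
This closure contains every attribute of R1, so R1 ∩ R2 → R1. The join is lossless.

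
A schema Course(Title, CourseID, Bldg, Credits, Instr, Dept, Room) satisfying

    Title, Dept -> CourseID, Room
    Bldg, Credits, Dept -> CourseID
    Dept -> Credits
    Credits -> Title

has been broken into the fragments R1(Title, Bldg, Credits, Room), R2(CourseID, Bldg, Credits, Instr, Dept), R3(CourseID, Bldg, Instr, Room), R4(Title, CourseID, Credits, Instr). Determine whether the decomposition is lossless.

Chase test. Columns are Title, CourseID, Bldg, Credits, Instr, Dept, Room; row i has aⱼ where attribute j ∈ Ri, else bᵢⱼ.
Initial tableau (one row per fragment):
  row 1: a1 b12 a3 a4 b15 b16 a7
  row 2: b21 a2 a3 a4 a5 a6 b27
  row 3: b31 a2 a3 b34 a5 b36 a7
  row 4: a1 a2 b43 a4 a5 b46 b47
Rows 1 and 2 agree on Credits; apply Credits→Title and equate their Title entries.
No row becomes fully distinguished — the join is lossy.

No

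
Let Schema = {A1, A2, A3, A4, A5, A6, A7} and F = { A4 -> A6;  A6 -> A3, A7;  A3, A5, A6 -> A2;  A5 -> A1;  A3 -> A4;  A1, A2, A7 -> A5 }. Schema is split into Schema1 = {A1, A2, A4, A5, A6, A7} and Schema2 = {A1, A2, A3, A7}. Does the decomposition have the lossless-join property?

Common attributes: Schema1 ∩ Schema2 = {A1, A2, A7}.
Closure of {A1, A2, A7}: A1, A2, A7 → A5 applies, adding A5. So (A1, A2, A7)⁺ = {A1, A2, A5, A7}.
The closure contains neither all of Schema1 = {A1, A2, A4, A5, A6, A7} nor all of Schema2 = {A1, A2, A3, A7}, so the common attributes are not a superkey of either fragment. The join is lossy.

No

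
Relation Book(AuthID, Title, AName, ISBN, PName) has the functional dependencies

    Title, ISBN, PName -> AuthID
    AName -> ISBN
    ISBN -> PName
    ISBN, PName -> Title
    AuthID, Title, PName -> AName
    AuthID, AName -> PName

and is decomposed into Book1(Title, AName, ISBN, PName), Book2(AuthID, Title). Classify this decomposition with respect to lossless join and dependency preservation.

Lossless test: (Title)⁺ = {Title}, which is a superkey of neither fragment — lossy.
Dependency preservation: the restricted closure of {Title, ISBN, PName} across the fragments never reaches {AuthID}, so Title, ISBN, PName → AuthID cannot be enforced without a join — not preserved.

lossy and not dependency-preserving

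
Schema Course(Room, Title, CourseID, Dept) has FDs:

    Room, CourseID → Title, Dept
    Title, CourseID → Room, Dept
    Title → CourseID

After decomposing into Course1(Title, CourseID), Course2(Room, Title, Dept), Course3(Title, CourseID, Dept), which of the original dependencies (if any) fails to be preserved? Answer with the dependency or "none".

Check Room, CourseID → Title, Dept: no single fragment contains all of {Room, Title, CourseID, Dept}, and the restricted closure of {Room, CourseID} across the fragments never reaches {Title, Dept}.
Title, CourseID → Room, Dept is preserved.
Title → CourseID is preserved.

Room, CourseID → Title, Dept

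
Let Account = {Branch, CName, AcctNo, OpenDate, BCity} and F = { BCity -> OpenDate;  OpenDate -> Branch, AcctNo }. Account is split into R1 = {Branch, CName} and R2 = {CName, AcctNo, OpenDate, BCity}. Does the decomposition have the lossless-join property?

No

Common attributes: R1 ∩ R2 = {CName}.
No dependency enlarges {CName}, so (CName)⁺ = {CName}.
The closure contains neither all of R1 = {Branch, CName} nor all of R2 = {CName, AcctNo, OpenDate, BCity}, so the common attributes are not a superkey of either fragment. The join is lossy.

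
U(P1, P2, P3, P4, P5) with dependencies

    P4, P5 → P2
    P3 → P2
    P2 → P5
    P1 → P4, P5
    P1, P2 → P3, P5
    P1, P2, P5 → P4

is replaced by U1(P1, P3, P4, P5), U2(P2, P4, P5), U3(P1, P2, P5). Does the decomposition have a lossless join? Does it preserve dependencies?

lossless but not dependency-preserving

Lossless test (chase): Rows 1 and 2 agree on P4, P5; apply P4, P5→P2 and equate their P2 entries. Rows 1 and 3 agree on P1; apply P1→P4, P5 and equate their P4, P5 entries. Rows 1 and 3 agree on P1, P2; apply P1, P2→P3, P5 and equate their P3, P5 entries. Row 1 is now all distinguished symbols — the join is lossless.
Dependency preservation: the restricted closure of {P3} across the fragments never reaches {P2}, so P3 → P2 cannot be enforced without a join — not preserved.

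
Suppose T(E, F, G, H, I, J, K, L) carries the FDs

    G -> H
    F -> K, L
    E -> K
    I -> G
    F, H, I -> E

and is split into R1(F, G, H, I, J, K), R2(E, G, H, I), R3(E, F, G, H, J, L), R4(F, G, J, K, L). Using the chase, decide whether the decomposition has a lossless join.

Chase test. Columns are E, F, G, H, I, J, K, L; row i has aⱼ where attribute j ∈ Ri, else bᵢⱼ.
Initial tableau (one row per fragment):
  row 1: b11 a2 a3 a4 a5 a6 a7 b18
  row 2: a1 b22 a3 a4 a5 b26 b27 b28
  row 3: a1 a2 a3 a4 b35 a6 b37 a8
  row 4: b41 a2 a3 b44 b45 a6 a7 a8
Rows 1 and 4 agree on G; apply G→H and equate their H entries.
Rows 1 and 3 agree on F; apply F→K, L and equate their K, L entries.
Rows 2 and 3 agree on E; apply E→K and equate their K entries.
No row becomes fully distinguished — the join is lossy.

No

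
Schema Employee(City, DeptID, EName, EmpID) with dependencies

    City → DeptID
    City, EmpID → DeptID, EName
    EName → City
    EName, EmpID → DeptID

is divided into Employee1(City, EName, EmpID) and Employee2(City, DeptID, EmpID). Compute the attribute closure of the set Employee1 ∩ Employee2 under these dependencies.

Employee1 ∩ Employee2 = {City, EmpID}.
City → DeptID applies, adding DeptID
City, EmpID → DeptID, EName applies, adding EName
Closure: {City, DeptID, EName, EmpID}.

City, DeptID, EName, EmpID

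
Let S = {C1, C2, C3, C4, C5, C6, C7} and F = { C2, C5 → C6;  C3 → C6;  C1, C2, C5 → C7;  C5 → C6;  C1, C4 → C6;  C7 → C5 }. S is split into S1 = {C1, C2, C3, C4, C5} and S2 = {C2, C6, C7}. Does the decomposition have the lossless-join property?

No

Common attributes: S1 ∩ S2 = {C2}.
No dependency enlarges {C2}, so (C2)⁺ = {C2}.
The closure contains neither all of S1 = {C1, C2, C3, C4, C5} nor all of S2 = {C2, C6, C7}, so the common attributes are not a superkey of either fragment. The join is lossy.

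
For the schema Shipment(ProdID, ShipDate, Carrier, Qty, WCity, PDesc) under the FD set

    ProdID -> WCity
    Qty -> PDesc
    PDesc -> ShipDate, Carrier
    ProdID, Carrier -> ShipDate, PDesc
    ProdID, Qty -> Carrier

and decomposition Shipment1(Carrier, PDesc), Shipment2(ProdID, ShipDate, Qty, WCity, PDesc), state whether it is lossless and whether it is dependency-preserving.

lossless but not dependency-preserving

Lossless test: (PDesc)⁺ = {ShipDate, Carrier, PDesc}, which contains all of one fragment — lossless.
Dependency preservation: the restricted closure of {ProdID, Carrier} across the fragments never reaches {ShipDate, PDesc}, so ProdID, Carrier → ShipDate, PDesc cannot be enforced without a join — not preserved.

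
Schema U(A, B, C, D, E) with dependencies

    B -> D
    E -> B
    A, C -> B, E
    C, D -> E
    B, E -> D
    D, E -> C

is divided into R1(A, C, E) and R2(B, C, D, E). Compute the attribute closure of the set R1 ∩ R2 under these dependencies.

B, C, D, E

R1 ∩ R2 = {C, E}.
E → B applies, adding B
B, E → D applies, adding D
Closure: {B, C, D, E}.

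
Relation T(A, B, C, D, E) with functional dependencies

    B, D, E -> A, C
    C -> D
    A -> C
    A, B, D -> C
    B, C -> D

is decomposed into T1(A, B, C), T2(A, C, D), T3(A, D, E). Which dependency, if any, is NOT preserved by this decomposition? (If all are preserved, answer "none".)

Check B, D, E → A, C: no single fragment contains all of {A, B, C, D, E}, and the restricted closure of {B, D, E} across the fragments never reaches {A, C}.
C → D is preserved.
A → C is preserved.
A, B, D → C is preserved.
B, C → D is preserved.

B, D, E -> A, C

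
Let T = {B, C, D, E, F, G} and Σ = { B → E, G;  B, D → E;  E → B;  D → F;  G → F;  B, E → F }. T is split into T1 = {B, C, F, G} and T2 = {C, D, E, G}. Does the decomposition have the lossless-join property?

No

Common attributes: T1 ∩ T2 = {C, G}.
Closure of {C, G}: G → F applies, adding F. So (C, G)⁺ = {C, F, G}.
The closure contains neither all of T1 = {B, C, F, G} nor all of T2 = {C, D, E, G}, so the common attributes are not a superkey of either fragment. The join is lossy.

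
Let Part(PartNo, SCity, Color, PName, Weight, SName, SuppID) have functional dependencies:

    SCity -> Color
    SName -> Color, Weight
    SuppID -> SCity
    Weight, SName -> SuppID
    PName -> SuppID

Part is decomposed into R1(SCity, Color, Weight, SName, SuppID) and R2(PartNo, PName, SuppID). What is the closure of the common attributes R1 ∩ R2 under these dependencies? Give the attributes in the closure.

SCity, Color, SuppID

R1 ∩ R2 = {SuppID}.
SuppID → SCity applies, adding SCity
SCity → Color applies, adding Color
Closure: {SCity, Color, SuppID}.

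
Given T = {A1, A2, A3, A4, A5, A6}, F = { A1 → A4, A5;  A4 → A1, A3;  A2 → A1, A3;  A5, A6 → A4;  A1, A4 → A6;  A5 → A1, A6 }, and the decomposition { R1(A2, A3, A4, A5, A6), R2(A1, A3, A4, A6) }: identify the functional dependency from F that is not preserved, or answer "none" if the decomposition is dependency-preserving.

none

A1 → A4, A5: restricted closure across fragments reaches A4, A5.
A4 → A1, A3 lies within R2.
A2 → A1, A3: restricted closure across fragments reaches A1, A3.
A5, A6 → A4 lies within R1.
A1, A4 → A6 lies within R2.
A5 → A1, A6: restricted closure across fragments reaches A1, A6.
Every dependency is enforceable on the fragments, so the decomposition is dependency-preserving.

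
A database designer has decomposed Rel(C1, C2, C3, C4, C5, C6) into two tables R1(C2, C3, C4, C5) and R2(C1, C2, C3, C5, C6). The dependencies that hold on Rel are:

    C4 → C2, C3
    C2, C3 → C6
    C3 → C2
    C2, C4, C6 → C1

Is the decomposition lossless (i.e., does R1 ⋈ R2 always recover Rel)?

No

Common attributes: R1 ∩ R2 = {C2, C3, C5}.
Closure of {C2, C3, C5}: C2, C3 → C6 applies, adding C6. So (C2, C3, C5)⁺ = {C2, C3, C5, C6}.
The closure contains neither all of R1 = {C2, C3, C4, C5} nor all of R2 = {C1, C2, C3, C5, C6}, so the common attributes are not a superkey of either fragment. The join is lossy.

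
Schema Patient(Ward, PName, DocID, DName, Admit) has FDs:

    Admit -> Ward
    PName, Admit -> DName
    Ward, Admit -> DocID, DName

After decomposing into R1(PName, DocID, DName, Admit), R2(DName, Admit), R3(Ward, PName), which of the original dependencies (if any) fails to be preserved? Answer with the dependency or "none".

Check Admit → Ward: no single fragment contains all of {Ward, Admit}, and the restricted closure of {Admit} across the fragments never reaches {Ward}.
PName, Admit → DName is preserved.
Ward, Admit → DocID, DName is preserved.

Admit -> Ward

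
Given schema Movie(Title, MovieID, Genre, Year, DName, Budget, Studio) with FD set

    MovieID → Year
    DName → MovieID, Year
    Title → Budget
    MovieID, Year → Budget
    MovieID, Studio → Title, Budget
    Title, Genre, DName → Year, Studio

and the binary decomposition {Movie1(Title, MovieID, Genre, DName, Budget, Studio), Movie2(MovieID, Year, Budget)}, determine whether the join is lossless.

Common attributes: Movie1 ∩ Movie2 = {MovieID, Budget}.
Closure of {MovieID, Budget}: MovieID → Year applies, adding Year. So (MovieID, Budget)⁺ = {MovieID, Year, Budget}.
This closure contains every attribute of Movie2, so Movie1 ∩ Movie2 → Movie2. The join is lossless.

Yes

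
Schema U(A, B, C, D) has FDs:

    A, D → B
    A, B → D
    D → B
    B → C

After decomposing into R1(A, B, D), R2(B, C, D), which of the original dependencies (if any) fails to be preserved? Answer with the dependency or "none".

none

A, D → B lies within R1.
A, B → D lies within R1.
D → B lies within R1.
B → C lies within R2.
Every dependency is enforceable on the fragments, so the decomposition is dependency-preserving.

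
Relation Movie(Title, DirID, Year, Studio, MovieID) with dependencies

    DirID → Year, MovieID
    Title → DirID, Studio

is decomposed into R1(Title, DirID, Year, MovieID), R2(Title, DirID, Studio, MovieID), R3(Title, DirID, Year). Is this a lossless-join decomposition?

Yes

Chase test. Columns are Title, DirID, Year, Studio, MovieID; row i has aⱼ where attribute j ∈ Ri, else bᵢⱼ.
Initial tableau (one row per fragment):
  row 1: a1 a2 a3 b14 a5
  row 2: a1 a2 b23 a4 a5
  row 3: a1 a2 a3 b34 b35
Rows 1 and 2 agree on DirID; apply DirID→Year, MovieID and equate their Year, MovieID entries.
Rows 1 and 3 agree on DirID; apply DirID→Year, MovieID and equate their Year, MovieID entries.
Rows 1 and 2 agree on Title; apply Title→DirID, Studio and equate their DirID, Studio entries.
Rows 1 and 3 agree on Title; apply Title→DirID, Studio and equate their DirID, Studio entries.
Row 1 is now all distinguished symbols — the join is lossless.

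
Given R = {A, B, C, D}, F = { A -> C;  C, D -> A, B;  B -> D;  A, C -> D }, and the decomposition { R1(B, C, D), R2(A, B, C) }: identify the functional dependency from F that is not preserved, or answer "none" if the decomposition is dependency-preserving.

A → C lies within R2.
C, D → A, B: restricted closure across fragments reaches A, B.
B → D lies within R1.
A, C → D: restricted closure across fragments reaches D.
Every dependency is enforceable on the fragments, so the decomposition is dependency-preserving.

none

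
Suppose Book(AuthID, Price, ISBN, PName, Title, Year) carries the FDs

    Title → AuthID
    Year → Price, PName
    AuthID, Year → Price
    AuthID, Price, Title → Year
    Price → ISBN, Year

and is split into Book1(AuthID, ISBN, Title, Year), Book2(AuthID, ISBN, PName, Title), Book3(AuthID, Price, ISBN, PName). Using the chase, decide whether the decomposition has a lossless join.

Chase test. Columns are AuthID, Price, ISBN, PName, Title, Year; row i has aⱼ where attribute j ∈ Booki, else bᵢⱼ.
Initial tableau (one row per fragment):
  row 1: a1 b12 a3 b14 a5 a6
  row 2: a1 b22 a3 a4 a5 b26
  row 3: a1 a2 a3 a4 b35 b36
No row becomes fully distinguished — the join is lossy.

No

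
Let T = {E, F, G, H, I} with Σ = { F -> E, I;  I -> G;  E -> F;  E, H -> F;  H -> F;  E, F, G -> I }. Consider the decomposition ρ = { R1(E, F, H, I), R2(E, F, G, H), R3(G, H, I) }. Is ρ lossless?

Yes

Chase test. Columns are E, F, G, H, I; row i has aⱼ where attribute j ∈ Ri, else bᵢⱼ.
Initial tableau (one row per fragment):
  row 1: a1 a2 b13 a4 a5
  row 2: a1 a2 a3 a4 b25
  row 3: b31 b32 a3 a4 a5
Rows 1 and 2 agree on F; apply F→E, I and equate their E, I entries.
Rows 1 and 2 agree on I; apply I→G and equate their G entries.
Rows 1 and 3 agree on H; apply H→F and equate their F entries.
Rows 1 and 3 agree on F; apply F→E, I and equate their E, I entries.
Row 1 is now all distinguished symbols — the join is lossless.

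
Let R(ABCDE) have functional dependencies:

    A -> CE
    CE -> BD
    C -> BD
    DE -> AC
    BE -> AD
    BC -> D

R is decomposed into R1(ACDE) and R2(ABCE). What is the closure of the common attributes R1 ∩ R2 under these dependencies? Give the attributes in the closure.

R1 ∩ R2 = {ACE}.
CE → BD applies, adding BD
Closure: {ABCDE}.

ABCDE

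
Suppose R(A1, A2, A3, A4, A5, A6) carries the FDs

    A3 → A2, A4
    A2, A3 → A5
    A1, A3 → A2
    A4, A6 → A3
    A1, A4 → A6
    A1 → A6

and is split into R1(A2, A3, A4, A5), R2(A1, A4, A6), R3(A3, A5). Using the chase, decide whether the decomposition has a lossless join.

Chase test. Columns are A1, A2, A3, A4, A5, A6; row i has aⱼ where attribute j ∈ Ri, else bᵢⱼ.
Initial tableau (one row per fragment):
  row 1: b11 a2 a3 a4 a5 b16
  row 2: a1 b22 b23 a4 b25 a6
  row 3: b31 b32 a3 b34 a5 b36
Rows 1 and 3 agree on A3; apply A3→A2, A4 and equate their A2, A4 entries.
No row becomes fully distinguished — the join is lossy.

No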